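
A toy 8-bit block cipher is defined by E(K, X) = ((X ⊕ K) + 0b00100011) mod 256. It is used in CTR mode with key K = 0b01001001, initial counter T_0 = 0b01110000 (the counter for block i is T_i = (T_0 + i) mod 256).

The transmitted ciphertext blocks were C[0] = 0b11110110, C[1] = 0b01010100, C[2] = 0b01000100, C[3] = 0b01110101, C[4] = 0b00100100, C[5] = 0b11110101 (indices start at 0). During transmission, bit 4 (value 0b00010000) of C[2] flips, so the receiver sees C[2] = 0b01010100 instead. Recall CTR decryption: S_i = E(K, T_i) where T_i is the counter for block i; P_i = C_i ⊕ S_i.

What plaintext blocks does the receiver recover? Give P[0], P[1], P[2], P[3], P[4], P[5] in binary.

P[0] = 0b10101010, P[1] = 0b00001111, P[2] = 0b00001010, P[3] = 0b00101000, P[4] = 0b01000100, P[5] = 0b10101010

Only C[2] changed, to 0b01010100. In CTR, a change in C_i flips the same bit in P_i only; the keystream is unaffected. Decrypting the received ciphertext:
P[0]: T = 0b01110000, S = E(K, T) = 0b01011100; 0b11110110 ⊕ 0b01011100 = 0b10101010.
P[1]: T = 0b01110001, S = E(K, T) = 0b01011011; 0b01010100 ⊕ 0b01011011 = 0b00001111.
P[2]: T = 0b01110010, S = E(K, T) = 0b01011110; 0b01010100 ⊕ 0b01011110 = 0b00001010.
P[3]: T = 0b01110011, S = E(K, T) = 0b01011101; 0b01110101 ⊕ 0b01011101 = 0b00101000.
P[4]: T = 0b01110100, S = E(K, T) = 0b01100000; 0b00100100 ⊕ 0b01100000 = 0b01000100.
P[5]: T = 0b01110101, S = E(K, T) = 0b01011111; 0b11110101 ⊕ 0b01011111 = 0b10101010.
Blocks that differ from the original plaintext: P[2].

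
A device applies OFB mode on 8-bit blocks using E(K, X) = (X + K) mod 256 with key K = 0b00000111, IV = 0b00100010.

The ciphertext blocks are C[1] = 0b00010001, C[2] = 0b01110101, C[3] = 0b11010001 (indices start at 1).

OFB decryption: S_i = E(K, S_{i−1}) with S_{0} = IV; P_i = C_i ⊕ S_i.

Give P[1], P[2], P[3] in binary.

P[1] = 0b00111000, P[2] = 0b01000101, P[3] = 0b11100110

P[1]: S = E(K, 0b00100010) = 0b00101001; 0b00010001 ⊕ 0b00101001 = 0b00111000.
P[2]: S = E(K, 0b00101001) = 0b00110000; 0b01110101 ⊕ 0b00110000 = 0b01000101.
P[3]: S = E(K, 0b00110000) = 0b00110111; 0b11010001 ⊕ 0b00110111 = 0b11100110.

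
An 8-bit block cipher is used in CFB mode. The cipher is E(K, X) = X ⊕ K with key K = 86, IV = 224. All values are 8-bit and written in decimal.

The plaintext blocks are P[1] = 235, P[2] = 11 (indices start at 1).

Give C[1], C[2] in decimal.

CFB encryption: C_i = P_i ⊕ E(K, C_{i−1}), with C_{0} = IV.
C[1]: E(K, 224) = 182; 235 ⊕ 182 = 93.
C[2]: E(K, 93) = 11; 11 ⊕ 11 = 0.

C[1] = 93, C[2] = 0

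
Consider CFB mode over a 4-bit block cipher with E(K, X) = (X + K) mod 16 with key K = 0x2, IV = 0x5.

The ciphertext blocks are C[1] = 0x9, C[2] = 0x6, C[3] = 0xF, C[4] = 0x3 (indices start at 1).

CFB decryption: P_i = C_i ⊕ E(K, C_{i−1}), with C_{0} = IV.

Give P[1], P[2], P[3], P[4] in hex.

P[1]: E(K, 0x5) = 0x7; 0x9 ⊕ 0x7 = 0xE.
P[2]: E(K, 0x9) = 0xB; 0x6 ⊕ 0xB = 0xD.
P[3]: E(K, 0x6) = 0x8; 0xF ⊕ 0x8 = 0x7.
P[4]: E(K, 0xF) = 0x1; 0x3 ⊕ 0x1 = 0x2.

P[1] = 0xE, P[2] = 0xD, P[3] = 0x7, P[4] = 0x2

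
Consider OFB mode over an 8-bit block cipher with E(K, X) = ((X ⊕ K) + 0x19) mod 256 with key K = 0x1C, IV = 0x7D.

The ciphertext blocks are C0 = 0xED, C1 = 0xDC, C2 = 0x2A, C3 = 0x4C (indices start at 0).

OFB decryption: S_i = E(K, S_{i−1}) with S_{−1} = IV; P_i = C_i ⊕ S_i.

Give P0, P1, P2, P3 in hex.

P0: S = E(K, 0x7D) = 0x7A; 0xED ⊕ 0x7A = 0x97.
P1: S = E(K, 0x7A) = 0x7F; 0xDC ⊕ 0x7F = 0xA3.
P2: S = E(K, 0x7F) = 0x7C; 0x2A ⊕ 0x7C = 0x56.
P3: S = E(K, 0x7C) = 0x79; 0x4C ⊕ 0x79 = 0x35.

P0 = 0x97, P1 = 0xA3, P2 = 0x56, P3 = 0x35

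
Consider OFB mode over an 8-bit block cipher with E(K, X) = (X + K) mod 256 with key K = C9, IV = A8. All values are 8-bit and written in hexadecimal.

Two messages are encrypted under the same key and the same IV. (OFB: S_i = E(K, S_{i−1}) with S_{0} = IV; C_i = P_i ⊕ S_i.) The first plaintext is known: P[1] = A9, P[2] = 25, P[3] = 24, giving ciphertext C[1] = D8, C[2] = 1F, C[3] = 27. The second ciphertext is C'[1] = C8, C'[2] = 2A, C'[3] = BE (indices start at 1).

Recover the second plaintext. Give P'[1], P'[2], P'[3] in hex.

In OFB with a reused IV, both messages share the same keystream S_i, so C_i ⊕ C'_i = P_i ⊕ P'_i and thus P'_i = P_i ⊕ C_i ⊕ C'_i.
P'[1]: A9 ⊕ D8 ⊕ C8 = B9.
P'[2]: 25 ⊕ 1F ⊕ 2A = 10.
P'[3]: 24 ⊕ 27 ⊕ BE = BD.

P'[1] = B9, P'[2] = 10, P'[3] = BD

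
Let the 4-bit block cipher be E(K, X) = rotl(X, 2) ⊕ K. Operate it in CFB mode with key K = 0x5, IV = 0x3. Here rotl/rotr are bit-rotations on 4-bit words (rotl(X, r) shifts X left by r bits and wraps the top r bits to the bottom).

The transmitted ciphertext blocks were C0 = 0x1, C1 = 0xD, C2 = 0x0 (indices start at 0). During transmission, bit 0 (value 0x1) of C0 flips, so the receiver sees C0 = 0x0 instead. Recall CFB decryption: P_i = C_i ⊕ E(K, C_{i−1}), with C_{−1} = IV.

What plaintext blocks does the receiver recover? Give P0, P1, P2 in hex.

Only C0 changed, to 0x0. In CFB, a change in C_i flips the same bit in P_i and garbles P_{i+1}. Decrypting the received ciphertext:
P0: E(K, 0x3) = 0x9; 0x0 ⊕ 0x9 = 0x9.
P1: E(K, 0x0) = 0x5; 0xD ⊕ 0x5 = 0x8.
P2: E(K, 0xD) = 0x2; 0x0 ⊕ 0x2 = 0x2.
Blocks that differ from the original plaintext: P0, P1.

P0 = 0x9, P1 = 0x8, P2 = 0x2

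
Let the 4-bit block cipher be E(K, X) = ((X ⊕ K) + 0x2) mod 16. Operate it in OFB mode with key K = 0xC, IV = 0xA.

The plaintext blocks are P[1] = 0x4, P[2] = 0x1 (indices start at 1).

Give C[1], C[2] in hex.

OFB encryption: S_i = E(K, S_{i−1}) with S_{0} = IV; C_i = P_i ⊕ S_i.
C[1]: S = E(K, 0xA) = 0x8; 0x4 ⊕ 0x8 = 0xC.
C[2]: S = E(K, 0x8) = 0x6; 0x1 ⊕ 0x6 = 0x7.

C[1] = 0xC, C[2] = 0x7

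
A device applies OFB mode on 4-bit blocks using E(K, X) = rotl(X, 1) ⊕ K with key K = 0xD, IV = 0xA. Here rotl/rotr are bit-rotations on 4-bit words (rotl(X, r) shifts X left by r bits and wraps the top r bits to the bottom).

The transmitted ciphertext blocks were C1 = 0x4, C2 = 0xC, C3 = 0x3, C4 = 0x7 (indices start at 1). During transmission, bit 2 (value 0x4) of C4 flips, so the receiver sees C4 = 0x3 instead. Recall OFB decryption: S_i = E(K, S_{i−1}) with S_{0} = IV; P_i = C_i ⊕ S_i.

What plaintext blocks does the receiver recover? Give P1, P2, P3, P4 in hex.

P1 = 0xC, P2 = 0x0, P3 = 0x7, P4 = 0x6

Only C4 changed, to 0x3. In OFB, a change in C_i flips the same bit in P_i only; the keystream is unaffected. Decrypting the received ciphertext:
P1: S = E(K, 0xA) = 0x8; 0x4 ⊕ 0x8 = 0xC.
P2: S = E(K, 0x8) = 0xC; 0xC ⊕ 0xC = 0x0.
P3: S = E(K, 0xC) = 0x4; 0x3 ⊕ 0x4 = 0x7.
P4: S = E(K, 0x4) = 0x5; 0x3 ⊕ 0x5 = 0x6.
Blocks that differ from the original plaintext: P4.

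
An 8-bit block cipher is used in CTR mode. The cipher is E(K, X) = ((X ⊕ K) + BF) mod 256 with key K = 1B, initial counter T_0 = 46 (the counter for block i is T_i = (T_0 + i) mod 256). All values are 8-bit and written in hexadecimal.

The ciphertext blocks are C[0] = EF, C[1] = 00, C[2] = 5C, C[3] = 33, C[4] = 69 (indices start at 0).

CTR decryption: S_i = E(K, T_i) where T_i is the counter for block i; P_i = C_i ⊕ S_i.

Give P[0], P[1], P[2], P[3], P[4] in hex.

P[0]: T = 46, S = E(K, T) = 1C; EF ⊕ 1C = F3.
P[1]: T = 47, S = E(K, T) = 1B; 00 ⊕ 1B = 1B.
P[2]: T = 48, S = E(K, T) = 12; 5C ⊕ 12 = 4E.
P[3]: T = 49, S = E(K, T) = 11; 33 ⊕ 11 = 22.
P[4]: T = 4A, S = E(K, T) = 10; 69 ⊕ 10 = 79.

P[0] = F3, P[1] = 1B, P[2] = 4E, P[3] = 22, P[4] = 79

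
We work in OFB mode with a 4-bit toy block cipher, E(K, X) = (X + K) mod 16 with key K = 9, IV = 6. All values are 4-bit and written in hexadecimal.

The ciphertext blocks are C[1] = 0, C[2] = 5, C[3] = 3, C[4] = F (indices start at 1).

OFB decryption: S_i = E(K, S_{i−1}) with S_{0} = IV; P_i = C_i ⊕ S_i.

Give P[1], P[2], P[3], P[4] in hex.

P[1] = F, P[2] = D, P[3] = 2, P[4] = 5

P[1]: S = E(K, 6) = F; 0 ⊕ F = F.
P[2]: S = E(K, F) = 8; 5 ⊕ 8 = D.
P[3]: S = E(K, 8) = 1; 3 ⊕ 1 = 2.
P[4]: S = E(K, 1) = A; F ⊕ A = 5.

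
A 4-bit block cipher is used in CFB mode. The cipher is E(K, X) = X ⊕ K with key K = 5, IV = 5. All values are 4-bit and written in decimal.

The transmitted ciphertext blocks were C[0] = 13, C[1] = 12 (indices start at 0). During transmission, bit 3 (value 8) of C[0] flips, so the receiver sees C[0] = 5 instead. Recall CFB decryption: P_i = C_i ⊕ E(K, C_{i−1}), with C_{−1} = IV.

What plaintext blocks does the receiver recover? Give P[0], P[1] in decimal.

P[0] = 5, P[1] = 12

Only C[0] changed, to 5. In CFB, a change in C_i flips the same bit in P_i and garbles P_{i+1}. Decrypting the received ciphertext:
P[0]: E(K, 5) = 0; 5 ⊕ 0 = 5.
P[1]: E(K, 5) = 0; 12 ⊕ 0 = 12.
Blocks that differ from the original plaintext: P[0], P[1].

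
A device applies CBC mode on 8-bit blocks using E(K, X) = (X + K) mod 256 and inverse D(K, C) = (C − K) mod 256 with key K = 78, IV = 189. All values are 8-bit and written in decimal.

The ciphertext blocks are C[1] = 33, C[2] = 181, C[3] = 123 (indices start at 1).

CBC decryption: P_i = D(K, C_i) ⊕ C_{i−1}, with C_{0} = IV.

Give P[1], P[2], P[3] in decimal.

P[1] = 110, P[2] = 70, P[3] = 152

P[1]: D(K, 33) = 211; 211 ⊕ 189 = 110.
P[2]: D(K, 181) = 103; 103 ⊕ 33 = 70.
P[3]: D(K, 123) = 45; 45 ⊕ 181 = 152.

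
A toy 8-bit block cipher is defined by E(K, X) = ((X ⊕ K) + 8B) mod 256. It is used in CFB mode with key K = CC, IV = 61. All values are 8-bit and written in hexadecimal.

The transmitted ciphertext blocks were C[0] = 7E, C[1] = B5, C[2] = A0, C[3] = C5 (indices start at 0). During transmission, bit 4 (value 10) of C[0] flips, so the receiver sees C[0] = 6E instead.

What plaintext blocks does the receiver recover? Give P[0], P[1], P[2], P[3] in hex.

CFB decryption: P_i = C_i ⊕ E(K, C_{i−1}), with C_{−1} = IV.
Only C[0] changed, to 6E. In CFB, a change in C_i flips the same bit in P_i and garbles P_{i+1}. Decrypting the received ciphertext:
P[0]: E(K, 61) = 38; 6E ⊕ 38 = 56.
P[1]: E(K, 6E) = 2D; B5 ⊕ 2D = 98.
P[2]: E(K, B5) = 04; A0 ⊕ 04 = A4.
P[3]: E(K, A0) = F7; C5 ⊕ F7 = 32.
Blocks that differ from the original plaintext: P[0], P[1].

P[0] = 56, P[1] = 98, P[2] = A4, P[3] = 32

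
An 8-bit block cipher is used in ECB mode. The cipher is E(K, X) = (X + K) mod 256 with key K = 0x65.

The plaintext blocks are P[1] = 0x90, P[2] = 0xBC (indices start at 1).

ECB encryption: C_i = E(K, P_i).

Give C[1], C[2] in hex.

C[1]: E(K, 0x90) = 0xF5.
C[2]: E(K, 0xBC) = 0x21.

C[1] = 0xF5, C[2] = 0x21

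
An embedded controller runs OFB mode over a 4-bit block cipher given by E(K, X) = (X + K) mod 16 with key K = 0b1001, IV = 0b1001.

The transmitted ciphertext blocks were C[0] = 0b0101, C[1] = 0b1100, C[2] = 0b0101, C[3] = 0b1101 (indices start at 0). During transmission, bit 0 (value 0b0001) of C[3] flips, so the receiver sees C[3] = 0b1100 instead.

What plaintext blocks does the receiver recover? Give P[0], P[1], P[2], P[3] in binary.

OFB decryption: S_i = E(K, S_{i−1}) with S_{−1} = IV; P_i = C_i ⊕ S_i.
Only C[3] changed, to 0b1100. In OFB, a change in C_i flips the same bit in P_i only; the keystream is unaffected. Decrypting the received ciphertext:
P[0]: S = E(K, 0b1001) = 0b0010; 0b0101 ⊕ 0b0010 = 0b0111.
P[1]: S = E(K, 0b0010) = 0b1011; 0b1100 ⊕ 0b1011 = 0b0111.
P[2]: S = E(K, 0b1011) = 0b0100; 0b0101 ⊕ 0b0100 = 0b0001.
P[3]: S = E(K, 0b0100) = 0b1101; 0b1100 ⊕ 0b1101 = 0b0001.
Blocks that differ from the original plaintext: P[3].

P[0] = 0b0111, P[1] = 0b0111, P[2] = 0b0001, P[3] = 0b0001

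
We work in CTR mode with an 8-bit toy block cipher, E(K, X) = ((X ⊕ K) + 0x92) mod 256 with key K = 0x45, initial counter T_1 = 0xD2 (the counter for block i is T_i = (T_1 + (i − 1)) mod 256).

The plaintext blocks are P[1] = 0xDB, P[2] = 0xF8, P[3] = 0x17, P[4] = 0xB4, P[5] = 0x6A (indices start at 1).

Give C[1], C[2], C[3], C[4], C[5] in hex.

CTR encryption: S_i = E(K, T_i) where T_i is the counter for block i; C_i = P_i ⊕ S_i.
C[1]: T = 0xD2, S = E(K, T) = 0x29; 0xDB ⊕ 0x29 = 0xF2.
C[2]: T = 0xD3, S = E(K, T) = 0x28; 0xF8 ⊕ 0x28 = 0xD0.
C[3]: T = 0xD4, S = E(K, T) = 0x23; 0x17 ⊕ 0x23 = 0x34.
C[4]: T = 0xD5, S = E(K, T) = 0x22; 0xB4 ⊕ 0x22 = 0x96.
C[5]: T = 0xD6, S = E(K, T) = 0x25; 0x6A ⊕ 0x25 = 0x4F.

C[1] = 0xF2, C[2] = 0xD0, C[3] = 0x34, C[4] = 0x96, C[5] = 0x4F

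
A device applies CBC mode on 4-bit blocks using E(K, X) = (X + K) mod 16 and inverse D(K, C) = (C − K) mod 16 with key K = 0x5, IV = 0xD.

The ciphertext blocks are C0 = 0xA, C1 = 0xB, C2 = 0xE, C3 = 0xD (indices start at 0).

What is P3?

P3 = 0x6

CBC decryption: P_i = D(K, C_i) ⊕ C_{i−1}, with C_{−1} = IV.
P3: D(K, 0xD) = 0x8; 0x8 ⊕ 0xE = 0x6.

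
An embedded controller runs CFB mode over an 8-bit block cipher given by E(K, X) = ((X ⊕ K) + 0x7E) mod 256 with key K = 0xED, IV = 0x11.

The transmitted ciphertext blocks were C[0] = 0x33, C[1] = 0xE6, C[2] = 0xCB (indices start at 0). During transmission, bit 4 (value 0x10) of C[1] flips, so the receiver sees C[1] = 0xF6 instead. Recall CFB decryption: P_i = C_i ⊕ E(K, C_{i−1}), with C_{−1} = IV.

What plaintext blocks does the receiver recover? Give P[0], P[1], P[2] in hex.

Only C[1] changed, to 0xF6. In CFB, a change in C_i flips the same bit in P_i and garbles P_{i+1}. Decrypting the received ciphertext:
P[0]: E(K, 0x11) = 0x7A; 0x33 ⊕ 0x7A = 0x49.
P[1]: E(K, 0x33) = 0x5C; 0xF6 ⊕ 0x5C = 0xAA.
P[2]: E(K, 0xF6) = 0x99; 0xCB ⊕ 0x99 = 0x52.
Blocks that differ from the original plaintext: P[1], P[2].

P[0] = 0x49, P[1] = 0xAA, P[2] = 0x52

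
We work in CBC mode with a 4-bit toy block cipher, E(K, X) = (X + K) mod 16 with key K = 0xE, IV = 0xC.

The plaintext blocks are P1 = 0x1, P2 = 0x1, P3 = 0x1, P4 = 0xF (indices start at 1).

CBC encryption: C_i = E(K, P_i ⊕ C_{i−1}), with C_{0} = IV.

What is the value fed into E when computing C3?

C1: P1 ⊕ 0xC = 0xD; E(K, 0xD) = 0xB.
C2: P2 ⊕ 0xB = 0xA; E(K, 0xA) = 0x8.
C3: P3 ⊕ 0x8 = 0x9; E(K, 0x9) = 0x7.
So the input to E for block 3 is 0x9.

0x9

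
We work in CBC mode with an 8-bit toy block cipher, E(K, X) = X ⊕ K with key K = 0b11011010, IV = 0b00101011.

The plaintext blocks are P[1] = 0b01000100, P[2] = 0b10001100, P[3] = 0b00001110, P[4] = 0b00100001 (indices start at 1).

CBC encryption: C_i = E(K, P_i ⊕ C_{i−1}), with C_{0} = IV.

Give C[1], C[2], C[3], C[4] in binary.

C[1]: P[1] ⊕ 0b00101011 = 0b01101111; E(K, 0b01101111) = 0b10110101.
C[2]: P[2] ⊕ 0b10110101 = 0b00111001; E(K, 0b00111001) = 0b11100011.
C[3]: P[3] ⊕ 0b11100011 = 0b11101101; E(K, 0b11101101) = 0b00110111.
C[4]: P[4] ⊕ 0b00110111 = 0b00010110; E(K, 0b00010110) = 0b11001100.

C[1] = 0b10110101, C[2] = 0b11100011, C[3] = 0b00110111, C[4] = 0b11001100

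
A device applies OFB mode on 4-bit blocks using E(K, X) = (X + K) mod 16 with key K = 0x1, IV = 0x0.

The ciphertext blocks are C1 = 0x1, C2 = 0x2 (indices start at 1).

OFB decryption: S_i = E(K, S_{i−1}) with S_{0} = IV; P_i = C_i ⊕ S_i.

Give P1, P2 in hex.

P1 = 0x0, P2 = 0x0

P1: S = E(K, 0x0) = 0x1; 0x1 ⊕ 0x1 = 0x0.
P2: S = E(K, 0x1) = 0x2; 0x2 ⊕ 0x2 = 0x0.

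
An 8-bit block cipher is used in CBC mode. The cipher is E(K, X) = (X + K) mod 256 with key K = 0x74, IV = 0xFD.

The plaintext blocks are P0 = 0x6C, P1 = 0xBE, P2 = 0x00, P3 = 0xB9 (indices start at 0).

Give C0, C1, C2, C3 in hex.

C0 = 0x05, C1 = 0x2F, C2 = 0xA3, C3 = 0x8E

CBC encryption: C_i = E(K, P_i ⊕ C_{i−1}), with C_{−1} = IV.
C0: P0 ⊕ 0xFD = 0x91; E(K, 0x91) = 0x05.
C1: P1 ⊕ 0x05 = 0xBB; E(K, 0xBB) = 0x2F.
C2: P2 ⊕ 0x2F = 0x2F; E(K, 0x2F) = 0xA3.
C3: P3 ⊕ 0xA3 = 0x1A; E(K, 0x1A) = 0x8E.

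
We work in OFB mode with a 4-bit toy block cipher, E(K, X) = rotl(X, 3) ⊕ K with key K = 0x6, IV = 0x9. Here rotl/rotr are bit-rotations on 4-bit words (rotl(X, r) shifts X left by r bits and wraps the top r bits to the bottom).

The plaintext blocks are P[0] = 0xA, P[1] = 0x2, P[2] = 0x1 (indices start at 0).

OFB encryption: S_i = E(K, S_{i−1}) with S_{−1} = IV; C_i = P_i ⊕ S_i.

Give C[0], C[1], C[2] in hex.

C[0]: S = E(K, 0x9) = 0xA; 0xA ⊕ 0xA = 0x0.
C[1]: S = E(K, 0xA) = 0x3; 0x2 ⊕ 0x3 = 0x1.
C[2]: S = E(K, 0x3) = 0xF; 0x1 ⊕ 0xF = 0xE.

C[0] = 0x0, C[1] = 0x1, C[2] = 0xE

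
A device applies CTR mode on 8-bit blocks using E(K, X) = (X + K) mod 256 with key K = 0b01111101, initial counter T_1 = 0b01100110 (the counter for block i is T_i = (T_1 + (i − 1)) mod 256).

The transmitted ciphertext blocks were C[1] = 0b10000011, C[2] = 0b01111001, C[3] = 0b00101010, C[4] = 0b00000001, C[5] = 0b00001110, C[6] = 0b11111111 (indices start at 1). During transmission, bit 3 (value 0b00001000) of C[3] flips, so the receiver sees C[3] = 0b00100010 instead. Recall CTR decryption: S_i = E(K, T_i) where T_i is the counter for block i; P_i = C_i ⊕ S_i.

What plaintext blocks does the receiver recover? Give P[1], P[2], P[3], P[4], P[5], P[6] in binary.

Only C[3] changed, to 0b00100010. In CTR, a change in C_i flips the same bit in P_i only; the keystream is unaffected. Decrypting the received ciphertext:
P[1]: T = 0b01100110, S = E(K, T) = 0b11100011; 0b10000011 ⊕ 0b11100011 = 0b01100000.
P[2]: T = 0b01100111, S = E(K, T) = 0b11100100; 0b01111001 ⊕ 0b11100100 = 0b10011101.
P[3]: T = 0b01101000, S = E(K, T) = 0b11100101; 0b00100010 ⊕ 0b11100101 = 0b11000111.
P[4]: T = 0b01101001, S = E(K, T) = 0b11100110; 0b00000001 ⊕ 0b11100110 = 0b11100111.
P[5]: T = 0b01101010, S = E(K, T) = 0b11100111; 0b00001110 ⊕ 0b11100111 = 0b11101001.
P[6]: T = 0b01101011, S = E(K, T) = 0b11101000; 0b11111111 ⊕ 0b11101000 = 0b00010111.
Blocks that differ from the original plaintext: P[3].

P[1] = 0b01100000, P[2] = 0b10011101, P[3] = 0b11000111, P[4] = 0b11100111, P[5] = 0b11101001, P[6] = 0b00010111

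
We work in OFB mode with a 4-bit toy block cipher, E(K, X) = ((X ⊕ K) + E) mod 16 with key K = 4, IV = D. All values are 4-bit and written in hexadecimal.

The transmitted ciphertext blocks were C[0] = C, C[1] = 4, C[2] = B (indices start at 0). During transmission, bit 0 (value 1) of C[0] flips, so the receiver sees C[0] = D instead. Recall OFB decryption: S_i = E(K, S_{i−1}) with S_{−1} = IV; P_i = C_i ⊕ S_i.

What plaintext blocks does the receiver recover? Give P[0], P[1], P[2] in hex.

Only C[0] changed, to D. In OFB, a change in C_i flips the same bit in P_i only; the keystream is unaffected. Decrypting the received ciphertext:
P[0]: S = E(K, D) = 7; D ⊕ 7 = A.
P[1]: S = E(K, 7) = 1; 4 ⊕ 1 = 5.
P[2]: S = E(K, 1) = 3; B ⊕ 3 = 8.
Blocks that differ from the original plaintext: P[0].

P[0] = A, P[1] = 5, P[2] = 8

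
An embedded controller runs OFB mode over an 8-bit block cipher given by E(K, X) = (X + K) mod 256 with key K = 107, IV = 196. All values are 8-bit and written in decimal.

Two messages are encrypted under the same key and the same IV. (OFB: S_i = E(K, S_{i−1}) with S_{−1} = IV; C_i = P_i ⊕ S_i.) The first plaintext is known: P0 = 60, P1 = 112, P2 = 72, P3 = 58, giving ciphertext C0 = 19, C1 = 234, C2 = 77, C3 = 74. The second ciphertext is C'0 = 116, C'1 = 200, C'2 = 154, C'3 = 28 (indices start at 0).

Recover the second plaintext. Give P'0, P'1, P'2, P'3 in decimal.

P'0 = 91, P'1 = 82, P'2 = 159, P'3 = 108

In OFB with a reused IV, both messages share the same keystream S_i, so C_i ⊕ C'_i = P_i ⊕ P'_i and thus P'_i = P_i ⊕ C_i ⊕ C'_i.
P'0: 60 ⊕ 19 ⊕ 116 = 91.
P'1: 112 ⊕ 234 ⊕ 200 = 82.
P'2: 72 ⊕ 77 ⊕ 154 = 159.
P'3: 58 ⊕ 74 ⊕ 28 = 108.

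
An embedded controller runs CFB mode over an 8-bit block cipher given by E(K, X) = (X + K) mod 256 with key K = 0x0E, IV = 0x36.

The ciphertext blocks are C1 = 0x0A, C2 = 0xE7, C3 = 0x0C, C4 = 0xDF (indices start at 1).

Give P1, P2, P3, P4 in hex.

P1 = 0x4E, P2 = 0xFF, P3 = 0xF9, P4 = 0xC5

CFB decryption: P_i = C_i ⊕ E(K, C_{i−1}), with C_{0} = IV.
P1: E(K, 0x36) = 0x44; 0x0A ⊕ 0x44 = 0x4E.
P2: E(K, 0x0A) = 0x18; 0xE7 ⊕ 0x18 = 0xFF.
P3: E(K, 0xE7) = 0xF5; 0x0C ⊕ 0xF5 = 0xF9.
P4: E(K, 0x0C) = 0x1A; 0xDF ⊕ 0x1A = 0xC5.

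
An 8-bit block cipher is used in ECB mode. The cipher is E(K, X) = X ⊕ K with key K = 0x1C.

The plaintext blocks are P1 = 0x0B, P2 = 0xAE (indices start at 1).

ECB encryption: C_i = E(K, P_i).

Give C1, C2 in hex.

C1 = 0x17, C2 = 0xB2

C1: E(K, 0x0B) = 0x17.
C2: E(K, 0xAE) = 0xB2.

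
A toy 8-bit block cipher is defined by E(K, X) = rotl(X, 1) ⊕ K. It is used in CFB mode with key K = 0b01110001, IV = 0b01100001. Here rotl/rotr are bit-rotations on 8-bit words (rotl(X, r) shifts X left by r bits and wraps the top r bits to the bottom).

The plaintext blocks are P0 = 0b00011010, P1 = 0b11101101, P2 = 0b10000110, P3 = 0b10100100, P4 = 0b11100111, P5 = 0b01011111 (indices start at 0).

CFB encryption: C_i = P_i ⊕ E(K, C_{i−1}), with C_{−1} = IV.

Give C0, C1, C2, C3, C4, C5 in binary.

C0 = 0b10101001, C1 = 0b11001111, C2 = 0b01101000, C3 = 0b00000101, C4 = 0b10011100, C5 = 0b00010111

C0: E(K, 0b01100001) = 0b10110011; 0b00011010 ⊕ 0b10110011 = 0b10101001.
C1: E(K, 0b10101001) = 0b00100010; 0b11101101 ⊕ 0b00100010 = 0b11001111.
C2: E(K, 0b11001111) = 0b11101110; 0b10000110 ⊕ 0b11101110 = 0b01101000.
C3: E(K, 0b01101000) = 0b10100001; 0b10100100 ⊕ 0b10100001 = 0b00000101.
C4: E(K, 0b00000101) = 0b01111011; 0b11100111 ⊕ 0b01111011 = 0b10011100.
C5: E(K, 0b10011100) = 0b01001000; 0b01011111 ⊕ 0b01001000 = 0b00010111.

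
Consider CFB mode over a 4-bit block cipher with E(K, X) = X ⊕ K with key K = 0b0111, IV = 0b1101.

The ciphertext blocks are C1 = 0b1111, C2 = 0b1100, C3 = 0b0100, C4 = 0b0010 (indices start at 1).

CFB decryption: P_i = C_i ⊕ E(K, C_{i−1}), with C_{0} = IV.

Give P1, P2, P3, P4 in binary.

P1 = 0b0101, P2 = 0b0100, P3 = 0b1111, P4 = 0b0001

P1: E(K, 0b1101) = 0b1010; 0b1111 ⊕ 0b1010 = 0b0101.
P2: E(K, 0b1111) = 0b1000; 0b1100 ⊕ 0b1000 = 0b0100.
P3: E(K, 0b1100) = 0b1011; 0b0100 ⊕ 0b1011 = 0b1111.
P4: E(K, 0b0100) = 0b0011; 0b0010 ⊕ 0b0011 = 0b0001.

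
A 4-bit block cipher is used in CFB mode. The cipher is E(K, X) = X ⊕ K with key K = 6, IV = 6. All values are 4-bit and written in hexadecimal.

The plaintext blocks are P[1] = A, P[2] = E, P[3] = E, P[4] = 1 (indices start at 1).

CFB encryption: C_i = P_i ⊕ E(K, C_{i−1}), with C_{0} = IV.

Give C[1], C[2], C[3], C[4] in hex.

C[1] = A, C[2] = 2, C[3] = A, C[4] = D

C[1]: E(K, 6) = 0; A ⊕ 0 = A.
C[2]: E(K, A) = C; E ⊕ C = 2.
C[3]: E(K, 2) = 4; E ⊕ 4 = A.
C[4]: E(K, A) = C; 1 ⊕ C = D.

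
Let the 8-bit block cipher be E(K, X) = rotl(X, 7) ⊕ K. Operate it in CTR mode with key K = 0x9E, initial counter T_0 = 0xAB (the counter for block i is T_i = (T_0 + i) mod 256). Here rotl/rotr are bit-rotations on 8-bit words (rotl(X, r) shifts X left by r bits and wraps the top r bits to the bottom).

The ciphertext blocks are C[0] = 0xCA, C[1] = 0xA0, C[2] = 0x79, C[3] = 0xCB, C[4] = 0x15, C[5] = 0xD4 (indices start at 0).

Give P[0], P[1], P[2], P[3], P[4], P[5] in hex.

P[0] = 0x81, P[1] = 0x68, P[2] = 0x31, P[3] = 0x02, P[4] = 0x5C, P[5] = 0x12

CTR decryption: S_i = E(K, T_i) where T_i is the counter for block i; P_i = C_i ⊕ S_i.
P[0]: T = 0xAB, S = E(K, T) = 0x4B; 0xCA ⊕ 0x4B = 0x81.
P[1]: T = 0xAC, S = E(K, T) = 0xC8; 0xA0 ⊕ 0xC8 = 0x68.
P[2]: T = 0xAD, S = E(K, T) = 0x48; 0x79 ⊕ 0x48 = 0x31.
P[3]: T = 0xAE, S = E(K, T) = 0xC9; 0xCB ⊕ 0xC9 = 0x02.
P[4]: T = 0xAF, S = E(K, T) = 0x49; 0x15 ⊕ 0x49 = 0x5C.
P[5]: T = 0xB0, S = E(K, T) = 0xC6; 0xD4 ⊕ 0xC6 = 0x12.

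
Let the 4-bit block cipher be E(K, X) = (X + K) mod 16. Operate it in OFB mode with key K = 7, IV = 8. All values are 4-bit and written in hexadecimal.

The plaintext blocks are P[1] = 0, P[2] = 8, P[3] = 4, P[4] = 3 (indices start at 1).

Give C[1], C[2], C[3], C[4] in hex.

OFB encryption: S_i = E(K, S_{i−1}) with S_{0} = IV; C_i = P_i ⊕ S_i.
C[1]: S = E(K, 8) = F; 0 ⊕ F = F.
C[2]: S = E(K, F) = 6; 8 ⊕ 6 = E.
C[3]: S = E(K, 6) = D; 4 ⊕ D = 9.
C[4]: S = E(K, D) = 4; 3 ⊕ 4 = 7.

C[1] = F, C[2] = E, C[3] = 9, C[4] = 7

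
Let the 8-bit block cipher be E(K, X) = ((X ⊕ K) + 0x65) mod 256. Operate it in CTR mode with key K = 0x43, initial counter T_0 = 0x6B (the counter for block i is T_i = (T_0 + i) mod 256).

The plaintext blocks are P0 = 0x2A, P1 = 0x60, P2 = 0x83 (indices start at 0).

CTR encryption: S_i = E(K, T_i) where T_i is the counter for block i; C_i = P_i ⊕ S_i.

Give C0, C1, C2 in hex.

C0 = 0xA7, C1 = 0xF4, C2 = 0x10

C0: T = 0x6B, S = E(K, T) = 0x8D; 0x2A ⊕ 0x8D = 0xA7.
C1: T = 0x6C, S = E(K, T) = 0x94; 0x60 ⊕ 0x94 = 0xF4.
C2: T = 0x6D, S = E(K, T) = 0x93; 0x83 ⊕ 0x93 = 0x10.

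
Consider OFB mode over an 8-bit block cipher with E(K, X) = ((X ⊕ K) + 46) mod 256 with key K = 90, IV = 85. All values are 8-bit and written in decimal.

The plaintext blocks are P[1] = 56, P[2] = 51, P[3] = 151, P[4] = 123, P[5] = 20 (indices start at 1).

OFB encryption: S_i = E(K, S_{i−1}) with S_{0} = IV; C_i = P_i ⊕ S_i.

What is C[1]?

C[1]: S = E(K, 85) = 61; 56 ⊕ 61 = 5.

C[1] = 5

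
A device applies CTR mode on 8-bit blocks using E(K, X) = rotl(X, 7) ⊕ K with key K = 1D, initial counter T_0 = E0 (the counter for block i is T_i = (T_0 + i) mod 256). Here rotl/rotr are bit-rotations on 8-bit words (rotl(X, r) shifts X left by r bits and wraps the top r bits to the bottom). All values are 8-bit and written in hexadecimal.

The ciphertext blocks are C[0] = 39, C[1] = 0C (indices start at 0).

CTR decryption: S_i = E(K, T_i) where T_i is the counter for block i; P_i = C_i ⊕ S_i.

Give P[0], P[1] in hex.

P[0]: T = E0, S = E(K, T) = 6D; 39 ⊕ 6D = 54.
P[1]: T = E1, S = E(K, T) = ED; 0C ⊕ ED = E1.

P[0] = 54, P[1] = E1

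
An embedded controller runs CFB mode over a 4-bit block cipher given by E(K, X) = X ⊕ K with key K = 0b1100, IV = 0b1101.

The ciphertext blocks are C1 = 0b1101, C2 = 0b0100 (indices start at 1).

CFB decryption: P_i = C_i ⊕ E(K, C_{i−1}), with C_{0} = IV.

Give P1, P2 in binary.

P1 = 0b1100, P2 = 0b0101

P1: E(K, 0b1101) = 0b0001; 0b1101 ⊕ 0b0001 = 0b1100.
P2: E(K, 0b1101) = 0b0001; 0b0100 ⊕ 0b0001 = 0b0101.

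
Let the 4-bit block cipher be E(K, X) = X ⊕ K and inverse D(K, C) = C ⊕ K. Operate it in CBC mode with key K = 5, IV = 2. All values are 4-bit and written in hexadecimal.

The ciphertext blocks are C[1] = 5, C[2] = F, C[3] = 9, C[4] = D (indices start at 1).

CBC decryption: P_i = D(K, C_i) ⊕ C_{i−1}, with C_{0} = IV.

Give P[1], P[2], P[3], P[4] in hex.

P[1]: D(K, 5) = 0; 0 ⊕ 2 = 2.
P[2]: D(K, F) = A; A ⊕ 5 = F.
P[3]: D(K, 9) = C; C ⊕ F = 3.
P[4]: D(K, D) = 8; 8 ⊕ 9 = 1.

P[1] = 2, P[2] = F, P[3] = 3, P[4] = 1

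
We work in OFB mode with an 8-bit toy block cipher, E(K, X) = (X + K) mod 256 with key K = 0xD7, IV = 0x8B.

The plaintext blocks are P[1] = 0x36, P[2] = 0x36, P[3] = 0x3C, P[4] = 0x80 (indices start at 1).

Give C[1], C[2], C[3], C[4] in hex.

OFB encryption: S_i = E(K, S_{i−1}) with S_{0} = IV; C_i = P_i ⊕ S_i.
C[1]: S = E(K, 0x8B) = 0x62; 0x36 ⊕ 0x62 = 0x54.
C[2]: S = E(K, 0x62) = 0x39; 0x36 ⊕ 0x39 = 0x0F.
C[3]: S = E(K, 0x39) = 0x10; 0x3C ⊕ 0x10 = 0x2C.
C[4]: S = E(K, 0x10) = 0xE7; 0x80 ⊕ 0xE7 = 0x67.

C[1] = 0x54, C[2] = 0x0F, C[3] = 0x2C, C[4] = 0x67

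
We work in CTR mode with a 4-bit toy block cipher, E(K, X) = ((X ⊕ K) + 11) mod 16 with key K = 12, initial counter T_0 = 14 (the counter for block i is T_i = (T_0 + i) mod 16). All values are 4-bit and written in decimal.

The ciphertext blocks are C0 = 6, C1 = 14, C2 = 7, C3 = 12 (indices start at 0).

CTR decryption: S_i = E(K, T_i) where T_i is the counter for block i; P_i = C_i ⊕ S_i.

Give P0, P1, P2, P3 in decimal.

P0 = 11, P1 = 0, P2 = 0, P3 = 4

P0: T = 14, S = E(K, T) = 13; 6 ⊕ 13 = 11.
P1: T = 15, S = E(K, T) = 14; 14 ⊕ 14 = 0.
P2: T = 0, S = E(K, T) = 7; 7 ⊕ 7 = 0.
P3: T = 1, S = E(K, T) = 8; 12 ⊕ 8 = 4.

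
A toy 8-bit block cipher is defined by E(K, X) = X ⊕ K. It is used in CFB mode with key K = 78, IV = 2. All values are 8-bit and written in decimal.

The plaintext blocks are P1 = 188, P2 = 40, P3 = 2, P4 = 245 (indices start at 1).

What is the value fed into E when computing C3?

150

CFB encryption: C_i = P_i ⊕ E(K, C_{i−1}), with C_{0} = IV.
C1: E(K, 2) = 76; 188 ⊕ 76 = 240.
C2: E(K, 240) = 190; 40 ⊕ 190 = 150.
C3: E(K, 150) = 216; 2 ⊕ 216 = 218.
So the input to E for block 3 is 150.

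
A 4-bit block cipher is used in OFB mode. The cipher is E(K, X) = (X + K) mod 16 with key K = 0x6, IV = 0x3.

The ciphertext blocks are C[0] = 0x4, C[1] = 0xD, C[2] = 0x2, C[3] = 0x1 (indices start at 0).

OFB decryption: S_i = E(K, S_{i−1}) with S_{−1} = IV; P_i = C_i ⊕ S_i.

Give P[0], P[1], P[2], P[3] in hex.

P[0] = 0xD, P[1] = 0x2, P[2] = 0x7, P[3] = 0xA

P[0]: S = E(K, 0x3) = 0x9; 0x4 ⊕ 0x9 = 0xD.
P[1]: S = E(K, 0x9) = 0xF; 0xD ⊕ 0xF = 0x2.
P[2]: S = E(K, 0xF) = 0x5; 0x2 ⊕ 0x5 = 0x7.
P[3]: S = E(K, 0x5) = 0xB; 0x1 ⊕ 0xB = 0xA.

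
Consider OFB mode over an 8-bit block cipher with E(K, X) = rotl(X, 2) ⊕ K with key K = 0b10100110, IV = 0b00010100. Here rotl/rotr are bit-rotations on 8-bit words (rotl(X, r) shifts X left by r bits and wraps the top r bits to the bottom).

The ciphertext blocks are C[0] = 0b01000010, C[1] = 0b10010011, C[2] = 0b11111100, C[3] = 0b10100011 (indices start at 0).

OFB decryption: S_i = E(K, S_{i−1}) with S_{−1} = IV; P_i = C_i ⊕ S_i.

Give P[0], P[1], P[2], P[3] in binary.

P[0]: S = E(K, 0b00010100) = 0b11110110; 0b01000010 ⊕ 0b11110110 = 0b10110100.
P[1]: S = E(K, 0b11110110) = 0b01111101; 0b10010011 ⊕ 0b01111101 = 0b11101110.
P[2]: S = E(K, 0b01111101) = 0b01010011; 0b11111100 ⊕ 0b01010011 = 0b10101111.
P[3]: S = E(K, 0b01010011) = 0b11101011; 0b10100011 ⊕ 0b11101011 = 0b01001000.

P[0] = 0b10110100, P[1] = 0b11101110, P[2] = 0b10101111, P[3] = 0b01001000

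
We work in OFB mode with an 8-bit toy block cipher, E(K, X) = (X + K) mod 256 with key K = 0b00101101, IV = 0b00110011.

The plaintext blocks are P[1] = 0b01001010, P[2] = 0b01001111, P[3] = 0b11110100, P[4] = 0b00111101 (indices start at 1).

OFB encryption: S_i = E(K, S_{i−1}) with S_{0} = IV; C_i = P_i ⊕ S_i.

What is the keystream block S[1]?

0b01100000

C[1]: S = E(K, 0b00110011) = 0b01100000; 0b01001010 ⊕ 0b01100000 = 0b00101010.
So S[1] = 0b01100000.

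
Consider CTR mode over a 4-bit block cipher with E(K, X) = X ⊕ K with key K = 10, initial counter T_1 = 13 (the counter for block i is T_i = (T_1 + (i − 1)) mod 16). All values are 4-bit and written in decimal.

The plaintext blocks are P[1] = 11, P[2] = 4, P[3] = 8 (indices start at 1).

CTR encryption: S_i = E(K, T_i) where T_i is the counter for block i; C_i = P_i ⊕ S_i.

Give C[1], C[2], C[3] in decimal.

C[1]: T = 13, S = E(K, T) = 7; 11 ⊕ 7 = 12.
C[2]: T = 14, S = E(K, T) = 4; 4 ⊕ 4 = 0.
C[3]: T = 15, S = E(K, T) = 5; 8 ⊕ 5 = 13.

C[1] = 12, C[2] = 0, C[3] = 13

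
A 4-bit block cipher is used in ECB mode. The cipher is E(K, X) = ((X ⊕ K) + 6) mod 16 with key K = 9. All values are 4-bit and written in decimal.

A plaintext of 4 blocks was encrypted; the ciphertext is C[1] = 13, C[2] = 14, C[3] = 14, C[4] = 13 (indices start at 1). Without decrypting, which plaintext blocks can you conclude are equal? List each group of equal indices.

ECB encrypts each block independently with the same key, so equal ciphertext blocks imply equal plaintext blocks.
C[1] = C[4] = 13, so P[1] = P[4].
C[2] = C[3] = 14, so P[2] = P[3].

P[1] = P[4]; P[2] = P[3]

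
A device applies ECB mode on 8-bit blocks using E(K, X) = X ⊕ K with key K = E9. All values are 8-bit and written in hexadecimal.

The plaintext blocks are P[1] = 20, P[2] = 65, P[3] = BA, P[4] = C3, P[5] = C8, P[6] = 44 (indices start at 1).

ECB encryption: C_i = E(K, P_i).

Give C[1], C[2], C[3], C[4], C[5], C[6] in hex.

C[1]: E(K, 20) = C9.
C[2]: E(K, 65) = 8C.
C[3]: E(K, BA) = 53.
C[4]: E(K, C3) = 2A.
C[5]: E(K, C8) = 21.
C[6]: E(K, 44) = AD.

C[1] = C9, C[2] = 8C, C[3] = 53, C[4] = 2A, C[5] = 21, C[6] = AD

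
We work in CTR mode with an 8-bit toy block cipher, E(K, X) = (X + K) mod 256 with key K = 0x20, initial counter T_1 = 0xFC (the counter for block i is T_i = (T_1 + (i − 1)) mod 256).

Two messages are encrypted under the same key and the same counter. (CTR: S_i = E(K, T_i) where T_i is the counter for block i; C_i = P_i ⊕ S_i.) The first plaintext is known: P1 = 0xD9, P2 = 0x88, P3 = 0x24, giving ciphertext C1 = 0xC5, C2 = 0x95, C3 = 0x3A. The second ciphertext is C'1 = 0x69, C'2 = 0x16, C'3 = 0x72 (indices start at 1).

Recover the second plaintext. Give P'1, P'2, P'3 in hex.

P'1 = 0x75, P'2 = 0x0B, P'3 = 0x6C

In CTR with a reused counter, both messages share the same keystream S_i, so C_i ⊕ C'_i = P_i ⊕ P'_i and thus P'_i = P_i ⊕ C_i ⊕ C'_i.
P'1: 0xD9 ⊕ 0xC5 ⊕ 0x69 = 0x75.
P'2: 0x88 ⊕ 0x95 ⊕ 0x16 = 0x0B.
P'3: 0x24 ⊕ 0x3A ⊕ 0x72 = 0x6C.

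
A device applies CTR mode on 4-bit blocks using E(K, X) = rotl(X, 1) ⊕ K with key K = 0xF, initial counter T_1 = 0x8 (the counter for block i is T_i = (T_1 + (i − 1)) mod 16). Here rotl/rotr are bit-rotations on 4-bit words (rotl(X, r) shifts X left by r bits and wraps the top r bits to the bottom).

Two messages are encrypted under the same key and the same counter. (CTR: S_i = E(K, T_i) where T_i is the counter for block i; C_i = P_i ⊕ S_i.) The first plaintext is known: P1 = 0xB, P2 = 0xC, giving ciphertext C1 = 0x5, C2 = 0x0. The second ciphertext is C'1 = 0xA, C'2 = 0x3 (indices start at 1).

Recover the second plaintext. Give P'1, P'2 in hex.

P'1 = 0x4, P'2 = 0xF

In CTR with a reused counter, both messages share the same keystream S_i, so C_i ⊕ C'_i = P_i ⊕ P'_i and thus P'_i = P_i ⊕ C_i ⊕ C'_i.
P'1: 0xB ⊕ 0x5 ⊕ 0xA = 0x4.
P'2: 0xC ⊕ 0x0 ⊕ 0x3 = 0xF.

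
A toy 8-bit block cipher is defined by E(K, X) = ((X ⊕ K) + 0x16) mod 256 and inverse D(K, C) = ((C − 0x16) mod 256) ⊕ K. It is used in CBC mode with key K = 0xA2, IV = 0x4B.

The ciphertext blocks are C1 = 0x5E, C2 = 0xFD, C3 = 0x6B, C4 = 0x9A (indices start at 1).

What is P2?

P2 = 0x1B

CBC decryption: P_i = D(K, C_i) ⊕ C_{i−1}, with C_{0} = IV.
P2: D(K, 0xFD) = 0x45; 0x45 ⊕ 0x5E = 0x1B.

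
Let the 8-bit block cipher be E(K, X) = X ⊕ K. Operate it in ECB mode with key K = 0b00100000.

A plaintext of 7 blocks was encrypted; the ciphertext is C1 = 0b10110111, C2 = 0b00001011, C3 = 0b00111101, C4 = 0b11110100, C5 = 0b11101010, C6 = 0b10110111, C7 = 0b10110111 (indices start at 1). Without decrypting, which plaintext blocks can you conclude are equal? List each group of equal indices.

P1 = P6 = P7

ECB encrypts each block independently with the same key, so equal ciphertext blocks imply equal plaintext blocks.
C1 = C6 = C7 = 0b10110111, so P1 = P6 = P7.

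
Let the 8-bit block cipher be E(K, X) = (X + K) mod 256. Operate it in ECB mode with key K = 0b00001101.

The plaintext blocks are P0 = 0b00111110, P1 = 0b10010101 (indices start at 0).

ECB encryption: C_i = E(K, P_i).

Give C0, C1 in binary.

C0: E(K, 0b00111110) = 0b01001011.
C1: E(K, 0b10010101) = 0b10100010.

C0 = 0b01001011, C1 = 0b10100010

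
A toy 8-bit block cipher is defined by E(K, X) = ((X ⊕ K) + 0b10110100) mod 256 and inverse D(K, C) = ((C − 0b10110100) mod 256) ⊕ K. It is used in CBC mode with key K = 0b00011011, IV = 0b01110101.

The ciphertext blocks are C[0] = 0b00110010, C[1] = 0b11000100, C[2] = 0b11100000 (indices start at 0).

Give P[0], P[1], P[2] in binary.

CBC decryption: P_i = D(K, C_i) ⊕ C_{i−1}, with C_{−1} = IV.
P[0]: D(K, 0b00110010) = 0b01100101; 0b01100101 ⊕ 0b01110101 = 0b00010000.
P[1]: D(K, 0b11000100) = 0b00001011; 0b00001011 ⊕ 0b00110010 = 0b00111001.
P[2]: D(K, 0b11100000) = 0b00110111; 0b00110111 ⊕ 0b11000100 = 0b11110011.

P[0] = 0b00010000, P[1] = 0b00111001, P[2] = 0b11110011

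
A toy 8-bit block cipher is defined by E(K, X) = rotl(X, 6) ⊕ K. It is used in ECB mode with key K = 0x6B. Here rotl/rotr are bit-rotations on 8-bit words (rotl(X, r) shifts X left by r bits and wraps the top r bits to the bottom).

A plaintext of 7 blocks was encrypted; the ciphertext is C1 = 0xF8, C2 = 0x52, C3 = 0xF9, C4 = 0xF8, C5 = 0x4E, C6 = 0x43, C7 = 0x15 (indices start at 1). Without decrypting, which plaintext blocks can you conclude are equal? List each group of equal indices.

ECB encrypts each block independently with the same key, so equal ciphertext blocks imply equal plaintext blocks.
C1 = C4 = 0xF8, so P1 = P4.

P1 = P4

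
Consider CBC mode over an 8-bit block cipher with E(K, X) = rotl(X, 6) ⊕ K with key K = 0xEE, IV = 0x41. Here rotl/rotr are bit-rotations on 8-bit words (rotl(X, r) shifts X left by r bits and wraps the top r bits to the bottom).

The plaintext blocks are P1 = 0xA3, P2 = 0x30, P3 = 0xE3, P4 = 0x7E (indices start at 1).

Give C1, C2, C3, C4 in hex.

CBC encryption: C_i = E(K, P_i ⊕ C_{i−1}), with C_{0} = IV.
C1: P1 ⊕ 0x41 = 0xE2; E(K, 0xE2) = 0x56.
C2: P2 ⊕ 0x56 = 0x66; E(K, 0x66) = 0x77.
C3: P3 ⊕ 0x77 = 0x94; E(K, 0x94) = 0xCB.
C4: P4 ⊕ 0xCB = 0xB5; E(K, 0xB5) = 0x83.

C1 = 0x56, C2 = 0x77, C3 = 0xCB, C4 = 0x83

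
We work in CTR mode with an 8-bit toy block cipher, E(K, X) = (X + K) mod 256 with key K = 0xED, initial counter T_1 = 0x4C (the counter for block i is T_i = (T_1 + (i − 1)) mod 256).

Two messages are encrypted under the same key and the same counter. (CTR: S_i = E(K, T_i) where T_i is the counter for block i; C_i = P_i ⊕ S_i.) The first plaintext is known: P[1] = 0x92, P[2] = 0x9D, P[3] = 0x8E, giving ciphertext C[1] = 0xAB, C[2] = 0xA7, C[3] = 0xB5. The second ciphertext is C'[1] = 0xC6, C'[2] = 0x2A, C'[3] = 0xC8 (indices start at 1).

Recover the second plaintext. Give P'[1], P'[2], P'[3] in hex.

P'[1] = 0xFF, P'[2] = 0x10, P'[3] = 0xF3

In CTR with a reused counter, both messages share the same keystream S_i, so C_i ⊕ C'_i = P_i ⊕ P'_i and thus P'_i = P_i ⊕ C_i ⊕ C'_i.
P'[1]: 0x92 ⊕ 0xAB ⊕ 0xC6 = 0xFF.
P'[2]: 0x9D ⊕ 0xA7 ⊕ 0x2A = 0x10.
P'[3]: 0x8E ⊕ 0xB5 ⊕ 0xC8 = 0xF3.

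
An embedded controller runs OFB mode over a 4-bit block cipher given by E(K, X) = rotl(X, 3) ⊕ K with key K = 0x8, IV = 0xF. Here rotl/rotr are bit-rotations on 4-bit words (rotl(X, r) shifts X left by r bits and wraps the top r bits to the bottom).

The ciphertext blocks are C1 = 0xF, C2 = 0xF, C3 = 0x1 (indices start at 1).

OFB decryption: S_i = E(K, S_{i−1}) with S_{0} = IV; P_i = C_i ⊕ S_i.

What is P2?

P1: S = E(K, 0xF) = 0x7; 0xF ⊕ 0x7 = 0x8.
P2: S = E(K, 0x7) = 0x3; 0xF ⊕ 0x3 = 0xC.

P2 = 0xC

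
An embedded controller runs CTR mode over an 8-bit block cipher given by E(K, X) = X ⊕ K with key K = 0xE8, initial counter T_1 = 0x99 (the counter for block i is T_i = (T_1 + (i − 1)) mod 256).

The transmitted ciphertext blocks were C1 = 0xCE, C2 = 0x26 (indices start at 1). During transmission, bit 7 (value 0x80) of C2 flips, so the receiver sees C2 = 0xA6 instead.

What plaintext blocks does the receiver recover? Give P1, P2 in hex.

P1 = 0xBF, P2 = 0xD4

CTR decryption: S_i = E(K, T_i) where T_i is the counter for block i; P_i = C_i ⊕ S_i.
Only C2 changed, to 0xA6. In CTR, a change in C_i flips the same bit in P_i only; the keystream is unaffected. Decrypting the received ciphertext:
P1: T = 0x99, S = E(K, T) = 0x71; 0xCE ⊕ 0x71 = 0xBF.
P2: T = 0x9A, S = E(K, T) = 0x72; 0xA6 ⊕ 0x72 = 0xD4.
Blocks that differ from the original plaintext: P2.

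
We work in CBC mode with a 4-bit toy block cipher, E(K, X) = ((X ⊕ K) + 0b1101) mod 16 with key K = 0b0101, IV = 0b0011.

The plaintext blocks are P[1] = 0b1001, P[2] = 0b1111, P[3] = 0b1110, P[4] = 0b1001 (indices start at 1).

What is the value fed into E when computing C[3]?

0b1101

CBC encryption: C_i = E(K, P_i ⊕ C_{i−1}), with C_{0} = IV.
C[1]: P[1] ⊕ 0b0011 = 0b1010; E(K, 0b1010) = 0b1100.
C[2]: P[2] ⊕ 0b1100 = 0b0011; E(K, 0b0011) = 0b0011.
C[3]: P[3] ⊕ 0b0011 = 0b1101; E(K, 0b1101) = 0b0101.
So the input to E for block [3] is 0b1101.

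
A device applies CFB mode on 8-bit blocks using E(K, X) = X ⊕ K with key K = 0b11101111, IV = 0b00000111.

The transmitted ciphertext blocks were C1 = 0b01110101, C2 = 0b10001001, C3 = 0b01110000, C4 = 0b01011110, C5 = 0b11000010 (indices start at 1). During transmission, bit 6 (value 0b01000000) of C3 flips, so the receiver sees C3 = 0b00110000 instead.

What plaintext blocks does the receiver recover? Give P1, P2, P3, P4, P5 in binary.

P1 = 0b10011101, P2 = 0b00010011, P3 = 0b01010110, P4 = 0b10000001, P5 = 0b01110011

CFB decryption: P_i = C_i ⊕ E(K, C_{i−1}), with C_{0} = IV.
Only C3 changed, to 0b00110000. In CFB, a change in C_i flips the same bit in P_i and garbles P_{i+1}. Decrypting the received ciphertext:
P1: E(K, 0b00000111) = 0b11101000; 0b01110101 ⊕ 0b11101000 = 0b10011101.
P2: E(K, 0b01110101) = 0b10011010; 0b10001001 ⊕ 0b10011010 = 0b00010011.
P3: E(K, 0b10001001) = 0b01100110; 0b00110000 ⊕ 0b01100110 = 0b01010110.
P4: E(K, 0b00110000) = 0b11011111; 0b01011110 ⊕ 0b11011111 = 0b10000001.
P5: E(K, 0b01011110) = 0b10110001; 0b11000010 ⊕ 0b10110001 = 0b01110011.
Blocks that differ from the original plaintext: P3, P4.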